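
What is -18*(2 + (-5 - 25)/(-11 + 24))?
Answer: 72/13 ≈ 5.5385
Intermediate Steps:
-18*(2 + (-5 - 25)/(-11 + 24)) = -18*(2 - 30/13) = -18*(-4)/13 = -1*(-72/13) = 72/13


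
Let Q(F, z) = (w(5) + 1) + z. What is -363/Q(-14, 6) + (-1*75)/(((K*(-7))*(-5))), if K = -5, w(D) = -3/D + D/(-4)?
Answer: -50511/721 ≈ -70.057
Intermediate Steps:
w(D) = -3/D - D/4 (w(D) = -3/D + D*(-1/4) = -3/D - D/4)
Q(F, z) = -17/20 + z (Q(F, z) = ((-3/5 - 1/4*5) + 1) + z = ((-3*1/5 - 5/4) + 1) + z = ((-3/5 - 5/4) + 1) + z = (-37/20 + 1) + z = -17/20 + z)
-363/Q(-14, 6) + (-1*75)/(((K*(-7))*(-5))) = -363/(-17/20 + 6) + (-1*75)/((-5*(-7)*(-5))) = -363/103/20 - 75/(35*(-5)) = -363*20/103 - 75/(-175) = -7260/103 - 75*(-1/175) = -7260/103 + 3/7 = -50511/721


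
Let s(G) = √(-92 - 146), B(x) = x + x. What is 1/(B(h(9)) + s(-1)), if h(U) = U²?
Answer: 81/13241 - I*√238/26482 ≈ 0.0061174 - 0.00058256*I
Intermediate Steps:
B(x) = 2*x
s(G) = I*√238 (s(G) = √(-238) = I*√238)
1/(B(h(9)) + s(-1)) = 1/(2*9² + I*√238) = 1/(2*81 + I*√238) = 1/(162 + I*√238)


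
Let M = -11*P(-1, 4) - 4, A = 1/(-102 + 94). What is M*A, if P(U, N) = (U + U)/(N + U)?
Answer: -5/12 ≈ -0.41667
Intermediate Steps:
P(U, N) = 2*U/(N + U) (P(U, N) = (2*U)/(N + U) = 2*U/(N + U))
A = -⅛ (A = 1/(-8) = -⅛ ≈ -0.12500)
M = 10/3 (M = -22*(-1)/(4 - 1) - 4 = -22*(-1)/3 - 4 = -11*(-⅔) - 4 = 22/3 - 4 = 10/3 ≈ 3.3333)
M*A = (10/3)*(-⅛) = -5/12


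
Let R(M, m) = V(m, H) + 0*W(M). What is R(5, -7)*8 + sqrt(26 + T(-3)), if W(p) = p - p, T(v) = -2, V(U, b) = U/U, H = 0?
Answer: 8 + 2*sqrt(6) ≈ 12.899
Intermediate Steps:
V(U, b) = 1
W(p) = 0
R(M, m) = 1 (R(M, m) = 1 + 0*0 = 1 + 0 = 1)
R(5, -7)*8 + sqrt(26 + T(-3)) = 1*8 + sqrt(26 - 2) = 8 + sqrt(24) = 8 + 2*sqrt(6)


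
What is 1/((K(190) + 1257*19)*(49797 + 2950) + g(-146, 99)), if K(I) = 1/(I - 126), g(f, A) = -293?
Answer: 64/80624456459 ≈ 7.9380e-10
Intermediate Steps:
K(I) = 1/(-126 + I)
1/((K(190) + 1257*19)*(49797 + 2950) + g(-146, 99)) = 1/((1/(-126 + 190) + 1257*19)*(49797 + 2950) - 293) = 1/((1/64 + 23883)*52747 - 293) = 1/((1528513/64)*52747 - 293) = 1/(80624475211/64 - 293) = 1/(80624456459/64) = 64/80624456459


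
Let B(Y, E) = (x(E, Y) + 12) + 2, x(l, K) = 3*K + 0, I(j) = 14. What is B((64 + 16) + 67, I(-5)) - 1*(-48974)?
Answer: 49429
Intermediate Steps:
x(l, K) = 3*K
B(Y, E) = 14 + 3*Y (B(Y, E) = (3*Y + 12) + 2 = (12 + 3*Y) + 2 = 14 + 3*Y)
B((64 + 16) + 67, I(-5)) - 1*(-48974) = (14 + 3*((64 + 16) + 67)) - 1*(-48974) = (14 + 3*(80 + 67)) + 48974 = (14 + 3*147) + 48974 = (14 + 441) + 48974 = 455 + 48974 = 49429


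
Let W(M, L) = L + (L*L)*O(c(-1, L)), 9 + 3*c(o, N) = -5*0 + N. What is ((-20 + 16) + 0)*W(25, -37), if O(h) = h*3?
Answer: 252044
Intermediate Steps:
c(o, N) = -3 + N/3 (c(o, N) = -3 + (-5*0 + N)/3 = -3 + (0 + N)/3 = -3 + N/3)
O(h) = 3*h
W(M, L) = L + L²*(-9 + L) (W(M, L) = L + (L*L)*(3*(-3 + L/3)) = L + L²*(-9 + L))
((-20 + 16) + 0)*W(25, -37) = ((-20 + 16) + 0)*(-37*(1 - 37*(-9 - 37))) = (-4 + 0)*(-37*(1 - 37*(-46))) = -(-148)*(1 + 1702) = -(-148)*1703 = -4*(-63011) = 252044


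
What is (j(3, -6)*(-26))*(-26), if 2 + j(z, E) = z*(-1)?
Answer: -3380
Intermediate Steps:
j(z, E) = -2 - z (j(z, E) = -2 + z*(-1) = -2 - z)
(j(3, -6)*(-26))*(-26) = ((-2 - 1*3)*(-26))*(-26) = ((-2 - 3)*(-26))*(-26) = -5*(-26)*(-26) = 130*(-26) = -3380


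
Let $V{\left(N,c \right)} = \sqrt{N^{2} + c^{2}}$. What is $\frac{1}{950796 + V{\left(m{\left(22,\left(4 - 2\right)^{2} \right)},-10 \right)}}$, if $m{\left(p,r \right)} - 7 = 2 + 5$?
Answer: $\frac{237699}{226003258330} - \frac{\sqrt{74}}{452006516660} \approx 1.0517 \cdot 10^{-6}$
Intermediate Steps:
$m{\left(p,r \right)} = 14$ ($m{\left(p,r \right)} = 7 + \left(2 + 5\right) = 7 + 7 = 14$)
$\frac{1}{950796 + V{\left(m{\left(22,\left(4 - 2\right)^{2} \right)},-10 \right)}} = \frac{1}{950796 + \sqrt{14^{2} + \left(-10\right)^{2}}} = \frac{1}{950796 + \sqrt{196 + 100}} = \frac{1}{950796 + \sqrt{296}} = \frac{1}{950796 + 2 \sqrt{74}}$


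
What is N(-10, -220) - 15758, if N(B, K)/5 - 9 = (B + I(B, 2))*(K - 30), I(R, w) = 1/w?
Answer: -3838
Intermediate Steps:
N(B, K) = 45 + 5*(½ + B)*(-30 + K) (N(B, K) = 45 + 5*((B + 1/2)*(K - 30)) = 45 + 5*((B + ½)*(-30 + K)) = 45 + 5*((½ + B)*(-30 + K)) = 45 + 5*(½ + B)*(-30 + K))
N(-10, -220) - 15758 = (-30 - 150*(-10) + (5/2)*(-220) + 5*(-10)*(-220)) - 15758 = (-30 + 1500 - 550 + 11000) - 15758 = 11920 - 15758 = -3838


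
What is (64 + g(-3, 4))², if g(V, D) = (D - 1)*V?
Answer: 3025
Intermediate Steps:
g(V, D) = V*(-1 + D) (g(V, D) = (-1 + D)*V = V*(-1 + D))
(64 + g(-3, 4))² = (64 - 3*(-1 + 4))² = (64 - 3*3)² = (64 - 9)² = 55² = 3025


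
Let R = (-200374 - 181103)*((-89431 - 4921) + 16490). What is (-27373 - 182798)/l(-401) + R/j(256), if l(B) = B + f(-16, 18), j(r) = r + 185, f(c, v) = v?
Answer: 1264019333117/18767 ≈ 6.7353e+7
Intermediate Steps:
j(r) = 185 + r
l(B) = 18 + B (l(B) = B + 18 = 18 + B)
R = 29702562174 (R = -381477*(-94352 + 16490) = -381477*(-77862) = 29702562174)
(-27373 - 182798)/l(-401) + R/j(256) = (-27373 - 182798)/(18 - 401) + 29702562174/(185 + 256) = -210171/(-383) + 29702562174/441 = -210171*(-1/383) + 29702562174*(1/441) = 210171/383 + 3300284686/49 = 1264019333117/18767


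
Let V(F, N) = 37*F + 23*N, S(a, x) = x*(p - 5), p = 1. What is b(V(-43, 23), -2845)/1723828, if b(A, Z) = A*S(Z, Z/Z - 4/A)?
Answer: 1066/430957 ≈ 0.0024736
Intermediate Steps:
S(a, x) = -4*x (S(a, x) = x*(1 - 5) = x*(-4) = -4*x)
V(F, N) = 23*N + 37*F
b(A, Z) = A*(-4 + 16/A) (b(A, Z) = A*(-4*(Z/Z - 4/A)) = A*(-4*(1 - 4/A)) = A*(-4 + 16/A))
b(V(-43, 23), -2845)/1723828 = (16 - 4*(23*23 + 37*(-43)))/1723828 = (16 - 4*(529 - 1591))*(1/1723828) = (16 - 4*(-1062))*(1/1723828) = (16 + 4248)*(1/1723828) = 4264*(1/1723828) = 1066/430957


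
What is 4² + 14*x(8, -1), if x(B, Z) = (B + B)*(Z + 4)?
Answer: 688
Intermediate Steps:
x(B, Z) = 2*B*(4 + Z) (x(B, Z) = (2*B)*(4 + Z) = 2*B*(4 + Z))
4² + 14*x(8, -1) = 4² + 14*(2*8*(4 - 1)) = 16 + 14*(2*8*3) = 16 + 14*48 = 16 + 672 = 688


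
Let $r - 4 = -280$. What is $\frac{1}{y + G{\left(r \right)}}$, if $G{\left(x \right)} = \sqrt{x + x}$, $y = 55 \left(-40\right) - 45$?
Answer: $- \frac{2245}{5040577} - \frac{2 i \sqrt{138}}{5040577} \approx -0.00044539 - 4.6611 \cdot 10^{-6} i$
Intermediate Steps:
$r = -276$ ($r = 4 - 280 = -276$)
$y = -2245$ ($y = -2200 - 45 = -2245$)
$G{\left(x \right)} = \sqrt{2} \sqrt{x}$ ($G{\left(x \right)} = \sqrt{2 x} = \sqrt{2} \sqrt{x}$)
$\frac{1}{y + G{\left(r \right)}} = \frac{1}{-2245 + \sqrt{2} \sqrt{-276}} = \frac{1}{-2245 + \sqrt{2} \cdot 2 i \sqrt{69}} = \frac{1}{-2245 + 2 i \sqrt{138}}$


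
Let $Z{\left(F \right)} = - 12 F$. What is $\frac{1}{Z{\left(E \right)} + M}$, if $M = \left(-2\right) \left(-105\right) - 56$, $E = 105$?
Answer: $- \frac{1}{1106} \approx -0.00090416$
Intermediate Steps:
$M = 154$ ($M = 210 - 56 = 154$)
$\frac{1}{Z{\left(E \right)} + M} = \frac{1}{\left(-12\right) 105 + 154} = \frac{1}{-1260 + 154} = \frac{1}{-1106} = - \frac{1}{1106}$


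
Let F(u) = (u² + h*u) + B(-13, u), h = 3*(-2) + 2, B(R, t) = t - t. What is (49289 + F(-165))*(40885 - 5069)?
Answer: 2764063984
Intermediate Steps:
B(R, t) = 0
h = -4 (h = -6 + 2 = -4)
F(u) = u² - 4*u (F(u) = (u² - 4*u) + 0 = u² - 4*u)
(49289 + F(-165))*(40885 - 5069) = (49289 - 165*(-4 - 165))*(40885 - 5069) = (49289 - 165*(-169))*35816 = (49289 + 27885)*35816 = 77174*35816 = 2764063984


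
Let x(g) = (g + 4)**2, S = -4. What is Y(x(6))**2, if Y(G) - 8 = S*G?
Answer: 153664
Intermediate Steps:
x(g) = (4 + g)**2
Y(G) = 8 - 4*G
Y(x(6))**2 = (8 - 4*(4 + 6)**2)**2 = (8 - 4*10**2)**2 = (8 - 4*100)**2 = (8 - 400)**2 = (-392)**2 = 153664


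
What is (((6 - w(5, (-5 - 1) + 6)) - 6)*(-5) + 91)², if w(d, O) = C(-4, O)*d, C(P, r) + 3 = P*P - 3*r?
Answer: 173056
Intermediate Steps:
C(P, r) = -3 + P² - 3*r (C(P, r) = -3 + (P*P - 3*r) = -3 + (P² - 3*r) = -3 + P² - 3*r)
w(d, O) = d*(13 - 3*O) (w(d, O) = (-3 + (-4)² - 3*O)*d = (-3 + 16 - 3*O)*d = (13 - 3*O)*d = d*(13 - 3*O))
(((6 - w(5, (-5 - 1) + 6)) - 6)*(-5) + 91)² = (((6 - 5*(13 - 3*((-5 - 1) + 6))) - 6)*(-5) + 91)² = (((6 - 5*(13 - 3*(-6 + 6))) - 6)*(-5) + 91)² = (((6 - 5*(13 - 3*0)) - 6)*(-5) + 91)² = (((6 - 5*(13 + 0)) - 6)*(-5) + 91)² = (((6 - 5*13) - 6)*(-5) + 91)² = (((6 - 1*65) - 6)*(-5) + 91)² = (((6 - 65) - 6)*(-5) + 91)² = ((-59 - 6)*(-5) + 91)² = (-65*(-5) + 91)² = (325 + 91)² = 416² = 173056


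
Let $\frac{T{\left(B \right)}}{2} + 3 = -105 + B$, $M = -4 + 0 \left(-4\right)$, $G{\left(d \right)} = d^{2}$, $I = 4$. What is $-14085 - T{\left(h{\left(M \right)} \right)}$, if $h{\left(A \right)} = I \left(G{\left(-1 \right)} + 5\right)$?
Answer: $-13917$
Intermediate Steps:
$M = -4$ ($M = -4 + 0 = -4$)
$h{\left(A \right)} = 24$ ($h{\left(A \right)} = 4 \left(\left(-1\right)^{2} + 5\right) = 4 \left(1 + 5\right) = 4 \cdot 6 = 24$)
$T{\left(B \right)} = -216 + 2 B$ ($T{\left(B \right)} = -6 + 2 \left(-105 + B\right) = -6 + \left(-210 + 2 B\right) = -216 + 2 B$)
$-14085 - T{\left(h{\left(M \right)} \right)} = -14085 - \left(-216 + 2 \cdot 24\right) = -14085 - \left(-216 + 48\right) = -14085 - -168 = -14085 + 168 = -13917$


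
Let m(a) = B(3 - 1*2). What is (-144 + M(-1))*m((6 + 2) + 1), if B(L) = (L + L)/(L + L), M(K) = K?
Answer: -145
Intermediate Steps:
B(L) = 1 (B(L) = (2*L)/((2*L)) = (2*L)*(1/(2*L)) = 1)
m(a) = 1
(-144 + M(-1))*m((6 + 2) + 1) = (-144 - 1)*1 = -145*1 = -145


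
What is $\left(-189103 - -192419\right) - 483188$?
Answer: $-479872$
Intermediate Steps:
$\left(-189103 - -192419\right) - 483188 = \left(-189103 + 192419\right) - 483188 = 3316 - 483188 = -479872$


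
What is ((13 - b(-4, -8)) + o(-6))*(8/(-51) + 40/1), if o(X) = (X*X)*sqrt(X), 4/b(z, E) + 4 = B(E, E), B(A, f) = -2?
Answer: 83312/153 + 24384*I*sqrt(6)/17 ≈ 544.52 + 3513.4*I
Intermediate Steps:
b(z, E) = -2/3 (b(z, E) = 4/(-4 - 2) = 4/(-6) = 4*(-1/6) = -2/3)
o(X) = X**(5/2) (o(X) = X**2*sqrt(X) = X**(5/2))
((13 - b(-4, -8)) + o(-6))*(8/(-51) + 40/1) = ((13 - 1*(-2/3)) + (-6)**(5/2))*(8/(-51) + 40/1) = ((13 + 2/3) + 36*I*sqrt(6))*(8*(-1/51) + 40*1) = (41/3 + 36*I*sqrt(6))*(-8/51 + 40) = (41/3 + 36*I*sqrt(6))*(2032/51) = 83312/153 + 24384*I*sqrt(6)/17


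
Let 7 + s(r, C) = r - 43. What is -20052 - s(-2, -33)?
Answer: -20000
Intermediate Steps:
s(r, C) = -50 + r (s(r, C) = -7 + (r - 43) = -7 + (-43 + r) = -50 + r)
-20052 - s(-2, -33) = -20052 - (-50 - 2) = -20052 - 1*(-52) = -20052 + 52 = -20000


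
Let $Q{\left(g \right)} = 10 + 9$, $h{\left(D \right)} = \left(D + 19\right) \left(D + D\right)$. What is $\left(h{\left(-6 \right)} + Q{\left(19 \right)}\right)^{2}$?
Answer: $18769$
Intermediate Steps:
$h{\left(D \right)} = 2 D \left(19 + D\right)$ ($h{\left(D \right)} = \left(19 + D\right) 2 D = 2 D \left(19 + D\right)$)
$Q{\left(g \right)} = 19$
$\left(h{\left(-6 \right)} + Q{\left(19 \right)}\right)^{2} = \left(2 \left(-6\right) \left(19 - 6\right) + 19\right)^{2} = \left(2 \left(-6\right) 13 + 19\right)^{2} = \left(-156 + 19\right)^{2} = \left(-137\right)^{2} = 18769$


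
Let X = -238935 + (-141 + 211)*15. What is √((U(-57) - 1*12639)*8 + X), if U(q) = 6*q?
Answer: I*√341733 ≈ 584.58*I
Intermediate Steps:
X = -237885 (X = -238935 + 70*15 = -238935 + 1050 = -237885)
√((U(-57) - 1*12639)*8 + X) = √((6*(-57) - 1*12639)*8 - 237885) = √((-342 - 12639)*8 - 237885) = √(-12981*8 - 237885) = √(-103848 - 237885) = √(-341733) = I*√341733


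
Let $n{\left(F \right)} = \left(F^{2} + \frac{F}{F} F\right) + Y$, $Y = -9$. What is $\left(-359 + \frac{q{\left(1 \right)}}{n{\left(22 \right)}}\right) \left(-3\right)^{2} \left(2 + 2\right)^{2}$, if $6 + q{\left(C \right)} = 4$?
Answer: $- \frac{25693200}{497} \approx -51697.0$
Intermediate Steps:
$n{\left(F \right)} = -9 + F + F^{2}$ ($n{\left(F \right)} = \left(F^{2} + \frac{F}{F} F\right) - 9 = \left(F^{2} + 1 F\right) - 9 = \left(F^{2} + F\right) - 9 = \left(F + F^{2}\right) - 9 = -9 + F + F^{2}$)
$q{\left(C \right)} = -2$ ($q{\left(C \right)} = -6 + 4 = -2$)
$\left(-359 + \frac{q{\left(1 \right)}}{n{\left(22 \right)}}\right) \left(-3\right)^{2} \left(2 + 2\right)^{2} = \left(-359 - \frac{2}{-9 + 22 + 22^{2}}\right) \left(-3\right)^{2} \left(2 + 2\right)^{2} = \left(-359 - \frac{2}{-9 + 22 + 484}\right) 9 \cdot 4^{2} = \left(-359 - \frac{2}{497}\right) 9 \cdot 16 = \left(-359 - \frac{2}{497}\right) 144 = \left(- \frac{178425}{497}\right) 144 = - \frac{25693200}{497}$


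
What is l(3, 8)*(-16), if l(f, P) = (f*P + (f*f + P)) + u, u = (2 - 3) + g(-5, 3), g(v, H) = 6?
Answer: -736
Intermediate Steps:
u = 5 (u = (2 - 3) + 6 = -1 + 6 = 5)
l(f, P) = 5 + P + f² + P*f (l(f, P) = (f*P + (f*f + P)) + 5 = (P*f + (f² + P)) + 5 = (P*f + (P + f²)) + 5 = (P + f² + P*f) + 5 = 5 + P + f² + P*f)
l(3, 8)*(-16) = (5 + 8 + 3² + 8*3)*(-16) = (5 + 8 + 9 + 24)*(-16) = 46*(-16) = -736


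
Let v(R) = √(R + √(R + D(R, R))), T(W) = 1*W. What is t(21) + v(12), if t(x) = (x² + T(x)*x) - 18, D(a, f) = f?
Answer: 864 + √(12 + 2*√6) ≈ 868.11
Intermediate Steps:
T(W) = W
t(x) = -18 + 2*x² (t(x) = (x² + x*x) - 18 = (x² + x²) - 18 = 2*x² - 18 = -18 + 2*x²)
v(R) = √(R + √2*√R) (v(R) = √(R + √(R + R)) = √(R + √(2*R)) = √(R + √2*√R))
t(21) + v(12) = (-18 + 2*21²) + √(12 + √2*√12) = (-18 + 2*441) + √(12 + √2*(2*√3)) = (-18 + 882) + √(12 + 2*√6) = 864 + √(12 + 2*√6)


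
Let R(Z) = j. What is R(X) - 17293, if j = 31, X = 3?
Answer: -17262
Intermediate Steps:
R(Z) = 31
R(X) - 17293 = 31 - 17293 = -17262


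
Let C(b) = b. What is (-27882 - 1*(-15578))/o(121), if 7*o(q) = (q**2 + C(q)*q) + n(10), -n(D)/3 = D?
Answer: -21532/7313 ≈ -2.9443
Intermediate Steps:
n(D) = -3*D
o(q) = -30/7 + 2*q**2/7 (o(q) = ((q**2 + q*q) - 3*10)/7 = ((q**2 + q**2) - 30)/7 = (2*q**2 - 30)/7 = (-30 + 2*q**2)/7 = -30/7 + 2*q**2/7)
(-27882 - 1*(-15578))/o(121) = (-27882 - 1*(-15578))/(-30/7 + (2/7)*121**2) = (-27882 + 15578)/(-30/7 + (2/7)*14641) = -12304/(-30/7 + 29282/7) = -12304/29252/7 = -12304*7/29252 = -21532/7313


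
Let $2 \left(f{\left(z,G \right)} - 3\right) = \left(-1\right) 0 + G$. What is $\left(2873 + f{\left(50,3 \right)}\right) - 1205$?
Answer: $\frac{3345}{2} \approx 1672.5$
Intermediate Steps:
$f{\left(z,G \right)} = 3 + \frac{G}{2}$ ($f{\left(z,G \right)} = 3 + \frac{\left(-1\right) 0 + G}{2} = 3 + \frac{0 + G}{2} = 3 + \frac{G}{2}$)
$\left(2873 + f{\left(50,3 \right)}\right) - 1205 = \left(2873 + \left(3 + \frac{1}{2} \cdot 3\right)\right) - 1205 = \left(2873 + \left(3 + \frac{3}{2}\right)\right) - 1205 = \left(2873 + \frac{9}{2}\right) - 1205 = \frac{5755}{2} - 1205 = \frac{3345}{2}$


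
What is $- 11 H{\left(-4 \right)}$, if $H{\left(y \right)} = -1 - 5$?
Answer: $66$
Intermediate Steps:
$H{\left(y \right)} = -6$
$- 11 H{\left(-4 \right)} = \left(-11\right) \left(-6\right) = 66$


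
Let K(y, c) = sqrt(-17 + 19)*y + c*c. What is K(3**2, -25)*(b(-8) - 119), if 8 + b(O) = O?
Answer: -84375 - 1215*sqrt(2) ≈ -86093.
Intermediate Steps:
b(O) = -8 + O
K(y, c) = c**2 + y*sqrt(2) (K(y, c) = sqrt(2)*y + c**2 = y*sqrt(2) + c**2 = c**2 + y*sqrt(2))
K(3**2, -25)*(b(-8) - 119) = ((-25)**2 + 3**2*sqrt(2))*((-8 - 8) - 119) = (625 + 9*sqrt(2))*(-16 - 119) = (625 + 9*sqrt(2))*(-135) = -84375 - 1215*sqrt(2)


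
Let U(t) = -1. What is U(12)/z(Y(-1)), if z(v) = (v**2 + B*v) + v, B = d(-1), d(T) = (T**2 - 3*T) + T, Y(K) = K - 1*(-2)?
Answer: -1/5 ≈ -0.20000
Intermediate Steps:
Y(K) = 2 + K (Y(K) = K + 2 = 2 + K)
d(T) = T**2 - 2*T
B = 3 (B = -(-2 - 1) = -1*(-3) = 3)
z(v) = v**2 + 4*v (z(v) = (v**2 + 3*v) + v = v**2 + 4*v)
U(12)/z(Y(-1)) = -1/((2 - 1)*(4 + (2 - 1))) = -1/(1*(4 + 1)) = -1/(1*5) = -1/5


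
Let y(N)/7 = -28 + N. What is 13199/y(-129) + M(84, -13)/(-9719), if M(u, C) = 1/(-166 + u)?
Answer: -10519047543/875856842 ≈ -12.010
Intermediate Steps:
y(N) = -196 + 7*N (y(N) = 7*(-28 + N) = -196 + 7*N)
13199/y(-129) + M(84, -13)/(-9719) = 13199/(-196 + 7*(-129)) + 1/((-166 + 84)*(-9719)) = 13199/(-196 - 903) - 1/9719/(-82) = 13199/(-1099) - 1/82*(-1/9719) = 13199*(-1/1099) + 1/796958 = -13199/1099 + 1/796958 = -10519047543/875856842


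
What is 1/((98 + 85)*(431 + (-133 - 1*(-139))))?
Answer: 1/79971 ≈ 1.2505e-5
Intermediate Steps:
1/((98 + 85)*(431 + (-133 - 1*(-139)))) = 1/(183*(431 + (-133 + 139))) = 1/(183*(431 + 6)) = 1/(183*437) = 1/79971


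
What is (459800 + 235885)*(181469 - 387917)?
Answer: -143622776880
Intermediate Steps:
(459800 + 235885)*(181469 - 387917) = 695685*(-206448) = -143622776880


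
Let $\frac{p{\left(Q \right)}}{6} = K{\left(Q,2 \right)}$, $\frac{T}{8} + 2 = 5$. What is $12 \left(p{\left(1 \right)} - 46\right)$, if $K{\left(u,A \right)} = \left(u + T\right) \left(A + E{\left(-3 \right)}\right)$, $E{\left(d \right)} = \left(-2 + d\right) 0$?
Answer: $3048$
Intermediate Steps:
$T = 24$ ($T = -16 + 8 \cdot 5 = -16 + 40 = 24$)
$E{\left(d \right)} = 0$
$K{\left(u,A \right)} = A \left(24 + u\right)$ ($K{\left(u,A \right)} = \left(u + 24\right) \left(A + 0\right) = \left(24 + u\right) A = A \left(24 + u\right)$)
$p{\left(Q \right)} = 288 + 12 Q$ ($p{\left(Q \right)} = 6 \cdot 2 \left(24 + Q\right) = 6 \left(48 + 2 Q\right) = 288 + 12 Q$)
$12 \left(p{\left(1 \right)} - 46\right) = 12 \left(\left(288 + 12 \cdot 1\right) - 46\right) = 12 \left(\left(288 + 12\right) - 46\right) = 12 \left(300 - 46\right) = 12 \cdot 254 = 3048$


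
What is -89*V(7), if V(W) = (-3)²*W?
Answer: -5607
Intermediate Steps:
V(W) = 9*W
-89*V(7) = -801*7 = -89*63 = -5607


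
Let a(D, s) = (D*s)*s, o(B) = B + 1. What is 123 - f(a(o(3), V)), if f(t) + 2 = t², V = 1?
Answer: 109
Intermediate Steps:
o(B) = 1 + B
a(D, s) = D*s²
f(t) = -2 + t²
123 - f(a(o(3), V)) = 123 - (-2 + ((1 + 3)*1²)²) = 123 - (-2 + (4*1)²) = 123 - (-2 + 4²) = 123 - (-2 + 16) = 123 - 1*14 = 123 - 14 = 109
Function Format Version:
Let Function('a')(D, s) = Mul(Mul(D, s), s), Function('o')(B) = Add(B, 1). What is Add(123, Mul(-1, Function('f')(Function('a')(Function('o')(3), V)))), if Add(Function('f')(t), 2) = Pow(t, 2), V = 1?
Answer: 109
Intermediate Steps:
Function('o')(B) = Add(1, B)
Function('a')(D, s) = Mul(D, Pow(s, 2))
Function('f')(t) = Add(-2, Pow(t, 2))
Add(123, Mul(-1, Function('f')(Function('a')(Function('o')(3), V)))) = Add(123, Mul(-1, Add(-2, Pow(Mul(Add(1, 3), Pow(1, 2)), 2)))) = Add(123, Mul(-1, Add(-2, Pow(Mul(4, 1), 2)))) = Add(123, Mul(-1, Add(-2, Pow(4, 2)))) = Add(123, Mul(-1, Add(-2, 16))) = Add(123, Mul(-1, 14)) = Add(123, -14) = 109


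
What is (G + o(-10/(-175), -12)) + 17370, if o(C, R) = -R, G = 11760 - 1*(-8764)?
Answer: 37906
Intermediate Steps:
G = 20524 (G = 11760 + 8764 = 20524)
(G + o(-10/(-175), -12)) + 17370 = (20524 - 1*(-12)) + 17370 = (20524 + 12) + 17370 = 20536 + 17370 = 37906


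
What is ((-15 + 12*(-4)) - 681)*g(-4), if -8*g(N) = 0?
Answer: 0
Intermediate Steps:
g(N) = 0 (g(N) = -⅛*0 = 0)
((-15 + 12*(-4)) - 681)*g(-4) = ((-15 + 12*(-4)) - 681)*0 = ((-15 - 48) - 681)*0 = (-63 - 681)*0 = -744*0 = 0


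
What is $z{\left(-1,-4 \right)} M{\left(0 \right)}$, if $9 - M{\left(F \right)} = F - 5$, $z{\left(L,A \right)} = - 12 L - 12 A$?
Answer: $840$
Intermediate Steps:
$z{\left(L,A \right)} = - 12 A - 12 L$
$M{\left(F \right)} = 14 - F$ ($M{\left(F \right)} = 9 - \left(F - 5\right) = 9 - \left(-5 + F\right) = 14 - F$)
$z{\left(-1,-4 \right)} M{\left(0 \right)} = \left(\left(-12\right) \left(-4\right) - -12\right) \left(14 - 0\right) = \left(48 + 12\right) \left(14 + 0\right) = 60 \cdot 14 = 840$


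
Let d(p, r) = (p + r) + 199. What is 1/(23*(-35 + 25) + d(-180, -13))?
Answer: -1/224 ≈ -0.0044643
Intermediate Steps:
d(p, r) = 199 + p + r
1/(23*(-35 + 25) + d(-180, -13)) = 1/(23*(-35 + 25) + (199 - 180 - 13)) = 1/(23*(-10) + 6) = 1/(-230 + 6) = 1/(-224) = -1/224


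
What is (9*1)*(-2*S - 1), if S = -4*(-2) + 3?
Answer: -207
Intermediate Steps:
S = 11 (S = 8 + 3 = 11)
(9*1)*(-2*S - 1) = (9*1)*(-2*11 - 1) = 9*(-22 - 1) = 9*(-23) = -207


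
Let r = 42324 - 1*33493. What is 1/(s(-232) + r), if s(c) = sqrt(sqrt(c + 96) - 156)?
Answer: 1/(8831 + sqrt(2)*sqrt(-78 + I*sqrt(34))) ≈ 0.00011323 - 1.603e-7*I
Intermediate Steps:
s(c) = sqrt(-156 + sqrt(96 + c)) (s(c) = sqrt(sqrt(96 + c) - 156) = sqrt(-156 + sqrt(96 + c)))
r = 8831 (r = 42324 - 33493 = 8831)
1/(s(-232) + r) = 1/(sqrt(-156 + sqrt(96 - 232)) + 8831) = 1/(sqrt(-156 + sqrt(-136)) + 8831) = 1/(sqrt(-156 + 2*I*sqrt(34)) + 8831) = 1/(8831 + sqrt(-156 + 2*I*sqrt(34)))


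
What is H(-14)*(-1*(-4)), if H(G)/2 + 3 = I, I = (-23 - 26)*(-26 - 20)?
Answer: 18008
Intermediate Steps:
I = 2254 (I = -49*(-46) = 2254)
H(G) = 4502 (H(G) = -6 + 2*2254 = -6 + 4508 = 4502)
H(-14)*(-1*(-4)) = 4502*(-1*(-4)) = 4502*4 = 18008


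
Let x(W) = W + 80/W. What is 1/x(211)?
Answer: 211/44601 ≈ 0.0047308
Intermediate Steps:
1/x(211) = 1/(211 + 80/211) = 1/(44601/211) = 211/44601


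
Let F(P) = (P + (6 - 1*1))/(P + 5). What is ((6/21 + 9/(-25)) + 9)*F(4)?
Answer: 1562/175 ≈ 8.9257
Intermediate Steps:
F(P) = 1 (F(P) = (P + (6 - 1))/(5 + P) = (P + 5)/(5 + P) = (5 + P)/(5 + P) = 1)
((6/21 + 9/(-25)) + 9)*F(4) = ((6/21 + 9/(-25)) + 9)*1 = ((6*(1/21) + 9*(-1/25)) + 9)*1 = ((2/7 - 9/25) + 9)*1 = (-13/175 + 9)*1 = (1562/175)*1 = 1562/175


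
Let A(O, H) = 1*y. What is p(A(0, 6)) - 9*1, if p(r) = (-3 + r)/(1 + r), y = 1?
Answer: -10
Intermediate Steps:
A(O, H) = 1 (A(O, H) = 1*1 = 1)
p(r) = (-3 + r)/(1 + r)
p(A(0, 6)) - 9*1 = (-3 + 1)/(1 + 1) - 9*1 = -2/2 - 9 = (1/2)*(-2) - 9 = -1 - 9 = -10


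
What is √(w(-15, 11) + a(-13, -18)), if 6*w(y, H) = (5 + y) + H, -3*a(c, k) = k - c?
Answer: √66/6 ≈ 1.3540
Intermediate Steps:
a(c, k) = -k/3 + c/3 (a(c, k) = -(k - c)/3 = -k/3 + c/3)
w(y, H) = ⅚ + H/6 + y/6 (w(y, H) = ((5 + y) + H)/6 = (5 + H + y)/6 = ⅚ + H/6 + y/6)
√(w(-15, 11) + a(-13, -18)) = √((⅚ + (⅙)*11 + (⅙)*(-15)) + (-⅓*(-18) + (⅓)*(-13))) = √((⅚ + 11/6 - 5/2) + (6 - 13/3)) = √(⅙ + 5/3) = √(11/6) = √66/6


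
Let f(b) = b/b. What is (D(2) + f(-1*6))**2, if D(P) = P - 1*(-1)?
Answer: 16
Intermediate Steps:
D(P) = 1 + P (D(P) = P + 1 = 1 + P)
f(b) = 1
(D(2) + f(-1*6))**2 = ((1 + 2) + 1)**2 = (3 + 1)**2 = 4**2 = 16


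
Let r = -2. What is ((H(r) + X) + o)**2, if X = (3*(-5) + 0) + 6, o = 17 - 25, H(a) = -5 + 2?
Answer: 400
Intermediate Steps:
H(a) = -3
o = -8
X = -9 (X = (-15 + 0) + 6 = -15 + 6 = -9)
((H(r) + X) + o)**2 = ((-3 - 9) - 8)**2 = (-12 - 8)**2 = (-20)**2 = 400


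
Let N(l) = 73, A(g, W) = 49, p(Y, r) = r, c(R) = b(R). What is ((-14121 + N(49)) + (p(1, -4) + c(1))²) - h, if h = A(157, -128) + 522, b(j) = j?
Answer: -14610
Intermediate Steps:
c(R) = R
h = 571 (h = 49 + 522 = 571)
((-14121 + N(49)) + (p(1, -4) + c(1))²) - h = ((-14121 + 73) + (-4 + 1)²) - 1*571 = (-14048 + (-3)²) - 571 = (-14048 + 9) - 571 = -14039 - 571 = -14610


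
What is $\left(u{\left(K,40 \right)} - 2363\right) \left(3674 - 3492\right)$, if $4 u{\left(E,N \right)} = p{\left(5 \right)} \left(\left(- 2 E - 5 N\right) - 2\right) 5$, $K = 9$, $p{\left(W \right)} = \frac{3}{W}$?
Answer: $-460096$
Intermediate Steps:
$u{\left(E,N \right)} = - \frac{3}{2} - \frac{15 N}{4} - \frac{3 E}{2}$ ($u{\left(E,N \right)} = \frac{\frac{3}{5} \left(\left(- 2 E - 5 N\right) - 2\right) 5}{4} = \frac{3 \cdot \frac{1}{5} \left(\left(- 5 N - 2 E\right) - 2\right) 5}{4} = \frac{\frac{3 \left(-2 - 5 N - 2 E\right)}{5} \cdot 5}{4} = \frac{\left(- \frac{6}{5} - 3 N - \frac{6 E}{5}\right) 5}{4} = \frac{-6 - 15 N - 6 E}{4} = - \frac{3}{2} - \frac{15 N}{4} - \frac{3 E}{2}$)
$\left(u{\left(K,40 \right)} - 2363\right) \left(3674 - 3492\right) = \left(\left(- \frac{3}{2} - 150 - \frac{27}{2}\right) - 2363\right) \left(3674 - 3492\right) = \left(\left(- \frac{3}{2} - 150 - \frac{27}{2}\right) - 2363\right) 182 = \left(-165 - 2363\right) 182 = \left(-2528\right) 182 = -460096$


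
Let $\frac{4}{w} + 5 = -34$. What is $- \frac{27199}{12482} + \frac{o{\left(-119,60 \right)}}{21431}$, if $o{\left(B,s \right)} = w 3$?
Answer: $- \frac{7577772925}{3477522646} \approx -2.1791$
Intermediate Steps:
$w = - \frac{4}{39}$ ($w = \frac{4}{-5 - 34} = \frac{4}{-39} = 4 \left(- \frac{1}{39}\right) = - \frac{4}{39} \approx -0.10256$)
$o{\left(B,s \right)} = - \frac{4}{13}$ ($o{\left(B,s \right)} = \left(- \frac{4}{39}\right) 3 = - \frac{4}{13}$)
$- \frac{27199}{12482} + \frac{o{\left(-119,60 \right)}}{21431} = - \frac{27199}{12482} - \frac{4}{13 \cdot 21431} = \left(-27199\right) \frac{1}{12482} - \frac{4}{278603} = - \frac{27199}{12482} - \frac{4}{278603} = - \frac{7577772925}{3477522646}$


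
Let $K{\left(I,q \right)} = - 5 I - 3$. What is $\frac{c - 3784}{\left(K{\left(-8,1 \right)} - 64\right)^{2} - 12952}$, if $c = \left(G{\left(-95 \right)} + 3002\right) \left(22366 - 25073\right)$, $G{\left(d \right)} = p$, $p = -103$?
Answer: $\frac{7851377}{12223} \approx 642.34$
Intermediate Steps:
$K{\left(I,q \right)} = -3 - 5 I$
$G{\left(d \right)} = -103$
$c = -7847593$ ($c = \left(-103 + 3002\right) \left(22366 - 25073\right) = 2899 \left(-2707\right) = -7847593$)
$\frac{c - 3784}{\left(K{\left(-8,1 \right)} - 64\right)^{2} - 12952} = \frac{-7847593 - 3784}{\left(\left(-3 - -40\right) - 64\right)^{2} - 12952} = - \frac{7851377}{\left(\left(-3 + 40\right) - 64\right)^{2} - 12952} = - \frac{7851377}{\left(37 - 64\right)^{2} - 12952} = - \frac{7851377}{\left(-27\right)^{2} - 12952} = - \frac{7851377}{729 - 12952} = - \frac{7851377}{-12223} = \left(-7851377\right) \left(- \frac{1}{12223}\right) = \frac{7851377}{12223}$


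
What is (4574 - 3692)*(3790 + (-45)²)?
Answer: 5128830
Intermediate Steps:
(4574 - 3692)*(3790 + (-45)²) = 882*(3790 + 2025) = 882*5815 = 5128830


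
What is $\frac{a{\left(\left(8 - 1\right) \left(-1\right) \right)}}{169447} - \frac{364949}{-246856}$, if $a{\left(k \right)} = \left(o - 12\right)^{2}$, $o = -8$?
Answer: $\frac{61938255603}{41829008632} \approx 1.4807$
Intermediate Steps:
$a{\left(k \right)} = 400$ ($a{\left(k \right)} = \left(-8 - 12\right)^{2} = \left(-20\right)^{2} = 400$)
$\frac{a{\left(\left(8 - 1\right) \left(-1\right) \right)}}{169447} - \frac{364949}{-246856} = \frac{400}{169447} - \frac{364949}{-246856} = 400 \cdot \frac{1}{169447} - - \frac{364949}{246856} = \frac{400}{169447} + \frac{364949}{246856} = \frac{61938255603}{41829008632}$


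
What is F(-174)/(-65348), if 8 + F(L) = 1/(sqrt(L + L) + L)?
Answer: 1409/11501248 + I*sqrt(87)/1000608576 ≈ 0.00012251 + 9.3217e-9*I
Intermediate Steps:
F(L) = -8 + 1/(L + sqrt(2)*sqrt(L)) (F(L) = -8 + 1/(sqrt(L + L) + L) = -8 + 1/(sqrt(2*L) + L) = -8 + 1/(sqrt(2)*sqrt(L) + L) = -8 + 1/(L + sqrt(2)*sqrt(L)))
F(-174)/(-65348) = ((1 - 8*(-174) - 8*sqrt(2)*sqrt(-174))/(-174 + sqrt(2)*sqrt(-174)))/(-65348) = ((1 + 1392 - 8*sqrt(2)*I*sqrt(174))/(-174 + sqrt(2)*(I*sqrt(174))))*(-1/65348) = ((1 + 1392 - 16*I*sqrt(87))/(-174 + 2*I*sqrt(87)))*(-1/65348) = ((1393 - 16*I*sqrt(87))/(-174 + 2*I*sqrt(87)))*(-1/65348) = -(1393 - 16*I*sqrt(87))/(65348*(-174 + 2*I*sqrt(87)))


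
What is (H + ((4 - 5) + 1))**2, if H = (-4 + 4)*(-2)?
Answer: 0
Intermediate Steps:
H = 0 (H = 0*(-2) = 0)
(H + ((4 - 5) + 1))**2 = (0 + ((4 - 5) + 1))**2 = (0 + (-1 + 1))**2 = (0 + 0)**2 = 0**2 = 0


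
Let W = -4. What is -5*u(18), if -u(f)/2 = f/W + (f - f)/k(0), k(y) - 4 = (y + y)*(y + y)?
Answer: -45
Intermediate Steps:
k(y) = 4 + 4*y² (k(y) = 4 + (y + y)*(y + y) = 4 + (2*y)*(2*y) = 4 + 4*y²)
u(f) = f/2 (u(f) = -2*(f/(-4) + (f - f)/(4 + 4*0²)) = -2*(f*(-¼) + 0/(4 + 4*0)) = -2*(-f/4 + 0/(4 + 0)) = -2*(-f/4 + 0/4) = -2*(-f/4 + 0*(¼)) = -2*(-f/4 + 0) = -(-1)*f/2 = f/2)
-5*u(18) = -5*18/2 = -5*9 = -45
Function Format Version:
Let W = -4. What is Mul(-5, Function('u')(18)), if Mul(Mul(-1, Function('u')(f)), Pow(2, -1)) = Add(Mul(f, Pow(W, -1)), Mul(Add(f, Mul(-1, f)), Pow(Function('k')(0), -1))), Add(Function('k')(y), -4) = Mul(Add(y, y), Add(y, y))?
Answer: -45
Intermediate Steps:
Function('k')(y) = Add(4, Mul(4, Pow(y, 2))) (Function('k')(y) = Add(4, Mul(Add(y, y), Add(y, y))) = Add(4, Mul(Mul(2, y), Mul(2, y))) = Add(4, Mul(4, Pow(y, 2))))
Function('u')(f) = Mul(Rational(1, 2), f) (Function('u')(f) = Mul(-2, Add(Mul(f, Pow(-4, -1)), Mul(Add(f, Mul(-1, f)), Pow(Add(4, Mul(4, Pow(0, 2))), -1)))) = Mul(-2, Add(Mul(f, Rational(-1, 4)), Mul(0, Pow(Add(4, Mul(4, 0)), -1)))) = Mul(-2, Add(Mul(Rational(-1, 4), f), Mul(0, Pow(Add(4, 0), -1)))) = Mul(-2, Add(Mul(Rational(-1, 4), f), Mul(0, Pow(4, -1)))) = Mul(-2, Add(Mul(Rational(-1, 4), f), Mul(0, Rational(1, 4)))) = Mul(-2, Add(Mul(Rational(-1, 4), f), 0)) = Mul(-2, Mul(Rational(-1, 4), f)) = Mul(Rational(1, 2), f))
Mul(-5, Function('u')(18)) = Mul(-5, Mul(Rational(1, 2), 18)) = Mul(-5, 9) = -45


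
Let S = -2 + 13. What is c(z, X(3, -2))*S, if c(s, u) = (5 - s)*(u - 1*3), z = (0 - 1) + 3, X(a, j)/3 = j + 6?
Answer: 297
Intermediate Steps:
X(a, j) = 18 + 3*j (X(a, j) = 3*(j + 6) = 3*(6 + j) = 18 + 3*j)
S = 11
z = 2 (z = -1 + 3 = 2)
c(s, u) = (-3 + u)*(5 - s) (c(s, u) = (5 - s)*(u - 3) = (5 - s)*(-3 + u) = (-3 + u)*(5 - s))
c(z, X(3, -2))*S = (-15 + 3*2 + 5*(18 + 3*(-2)) - 1*2*(18 + 3*(-2)))*11 = (-15 + 6 + 5*(18 - 6) - 1*2*(18 - 6))*11 = (-15 + 6 + 5*12 - 1*2*12)*11 = (-15 + 6 + 60 - 24)*11 = 27*11 = 297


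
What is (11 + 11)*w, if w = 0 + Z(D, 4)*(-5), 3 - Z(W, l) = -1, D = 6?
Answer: -440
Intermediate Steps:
Z(W, l) = 4 (Z(W, l) = 3 - 1*(-1) = 3 + 1 = 4)
w = -20 (w = 0 + 4*(-5) = 0 - 20 = -20)
(11 + 11)*w = (11 + 11)*(-20) = 22*(-20) = -440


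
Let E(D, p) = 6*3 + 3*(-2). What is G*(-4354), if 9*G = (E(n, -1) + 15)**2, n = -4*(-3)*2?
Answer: -352674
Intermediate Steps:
n = 24 (n = 12*2 = 24)
E(D, p) = 12 (E(D, p) = 18 - 6 = 12)
G = 81 (G = (12 + 15)**2/9 = (1/9)*27**2 = (1/9)*729 = 81)
G*(-4354) = 81*(-4354) = -352674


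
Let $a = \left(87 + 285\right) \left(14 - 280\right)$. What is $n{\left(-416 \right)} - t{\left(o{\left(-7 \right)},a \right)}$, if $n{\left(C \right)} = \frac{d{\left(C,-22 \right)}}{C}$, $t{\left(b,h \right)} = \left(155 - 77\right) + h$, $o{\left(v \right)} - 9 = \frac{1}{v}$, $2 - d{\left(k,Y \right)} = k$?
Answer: $\frac{20565583}{208} \approx 98873.0$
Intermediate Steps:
$a = -98952$ ($a = 372 \left(-266\right) = -98952$)
$d{\left(k,Y \right)} = 2 - k$
$o{\left(v \right)} = 9 + \frac{1}{v}$
$t{\left(b,h \right)} = 78 + h$
$n{\left(C \right)} = \frac{2 - C}{C}$
$n{\left(-416 \right)} - t{\left(o{\left(-7 \right)},a \right)} = \frac{2 - -416}{-416} - \left(78 - 98952\right) = - \frac{2 + 416}{416} - -98874 = \left(- \frac{1}{416}\right) 418 + 98874 = - \frac{209}{208} + 98874 = \frac{20565583}{208}$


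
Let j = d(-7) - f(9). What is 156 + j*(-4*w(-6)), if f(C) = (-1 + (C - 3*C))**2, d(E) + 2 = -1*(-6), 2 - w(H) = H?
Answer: 11580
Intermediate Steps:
w(H) = 2 - H
d(E) = 4 (d(E) = -2 - 1*(-6) = -2 + 6 = 4)
f(C) = (-1 - 2*C)**2
j = -357 (j = 4 - (1 + 2*9)**2 = 4 - (1 + 18)**2 = 4 - 1*19**2 = 4 - 1*361 = 4 - 361 = -357)
156 + j*(-4*w(-6)) = 156 - (-1428)*(2 - 1*(-6)) = 156 - (-1428)*(2 + 6) = 156 - (-1428)*8 = 156 - 357*(-32) = 156 + 11424 = 11580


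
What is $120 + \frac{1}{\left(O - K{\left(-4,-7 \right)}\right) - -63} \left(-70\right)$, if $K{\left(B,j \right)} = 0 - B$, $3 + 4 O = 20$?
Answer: $\frac{30080}{253} \approx 118.89$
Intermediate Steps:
$O = \frac{17}{4}$ ($O = - \frac{3}{4} + \frac{1}{4} \cdot 20 = - \frac{3}{4} + 5 = \frac{17}{4} \approx 4.25$)
$K{\left(B,j \right)} = - B$
$120 + \frac{1}{\left(O - K{\left(-4,-7 \right)}\right) - -63} \left(-70\right) = 120 + \frac{1}{\left(\frac{17}{4} - \left(-1\right) \left(-4\right)\right) - -63} \left(-70\right) = 120 + \frac{1}{\left(\frac{17}{4} - 4\right) + \left(-11 + 74\right)} \left(-70\right) = 120 + \frac{1}{\left(\frac{17}{4} - 4\right) + 63} \left(-70\right) = 120 + \frac{1}{\frac{1}{4} + 63} \left(-70\right) = 120 + \frac{1}{\frac{253}{4}} \left(-70\right) = 120 + \frac{4}{253} \left(-70\right) = 120 - \frac{280}{253} = \frac{30080}{253}$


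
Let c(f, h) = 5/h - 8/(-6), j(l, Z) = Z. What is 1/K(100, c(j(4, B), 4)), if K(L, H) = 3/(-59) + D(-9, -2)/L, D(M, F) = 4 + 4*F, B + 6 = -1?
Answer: -1475/134 ≈ -11.007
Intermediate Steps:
B = -7 (B = -6 - 1 = -7)
c(f, h) = 4/3 + 5/h (c(f, h) = 5/h - 8*(-⅙) = 5/h + 4/3 = 4/3 + 5/h)
K(L, H) = -3/59 - 4/L (K(L, H) = 3/(-59) + (4 + 4*(-2))/L = 3*(-1/59) + (4 - 8)/L = -3/59 - 4/L)
1/K(100, c(j(4, B), 4)) = 1/(-3/59 - 4/100) = 1/(-3/59 - 4*1/100) = 1/(-3/59 - 1/25) = 1/(-134/1475) = -1475/134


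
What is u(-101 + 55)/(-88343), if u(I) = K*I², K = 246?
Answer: -984/167 ≈ -5.8922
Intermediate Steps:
u(I) = 246*I²
u(-101 + 55)/(-88343) = (246*(-101 + 55)²)/(-88343) = (246*(-46)²)*(-1/88343) = (246*2116)*(-1/88343) = 520536*(-1/88343) = -984/167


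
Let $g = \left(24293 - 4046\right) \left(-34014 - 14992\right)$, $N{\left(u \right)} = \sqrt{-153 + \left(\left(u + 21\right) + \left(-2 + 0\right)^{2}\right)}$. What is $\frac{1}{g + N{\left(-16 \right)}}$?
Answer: $- \frac{165370747}{164084903780028078} - \frac{i}{82042451890014039} \approx -1.0078 \cdot 10^{-9} - 1.2189 \cdot 10^{-17} i$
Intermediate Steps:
$N{\left(u \right)} = \sqrt{-128 + u}$ ($N{\left(u \right)} = \sqrt{-153 + \left(\left(21 + u\right) + \left(-2\right)^{2}\right)} = \sqrt{-153 + \left(\left(21 + u\right) + 4\right)} = \sqrt{-153 + \left(25 + u\right)} = \sqrt{-128 + u}$)
$g = -992224482$ ($g = 20247 \left(-49006\right) = -992224482$)
$\frac{1}{g + N{\left(-16 \right)}} = \frac{1}{-992224482 + \sqrt{-128 - 16}} = \frac{1}{-992224482 + \sqrt{-144}} = \frac{1}{-992224482 + 12 i} = \frac{-992224482 - 12 i}{984509422680168468}$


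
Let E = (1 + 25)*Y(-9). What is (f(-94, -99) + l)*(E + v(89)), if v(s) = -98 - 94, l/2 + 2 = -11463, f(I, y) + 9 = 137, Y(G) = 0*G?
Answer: 4377984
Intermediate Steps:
Y(G) = 0
f(I, y) = 128 (f(I, y) = -9 + 137 = 128)
l = -22930 (l = -4 + 2*(-11463) = -4 - 22926 = -22930)
E = 0 (E = (1 + 25)*0 = 26*0 = 0)
v(s) = -192
(f(-94, -99) + l)*(E + v(89)) = (128 - 22930)*(0 - 192) = -22802*(-192) = 4377984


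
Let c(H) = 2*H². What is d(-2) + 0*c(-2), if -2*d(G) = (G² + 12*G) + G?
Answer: 11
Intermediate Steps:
d(G) = -13*G/2 - G²/2 (d(G) = -((G² + 12*G) + G)/2 = -(G² + 13*G)/2 = -13*G/2 - G²/2)
d(-2) + 0*c(-2) = -½*(-2)*(13 - 2) + 0*(2*(-2)²) = -½*(-2)*11 + 0*(2*4) = 11 + 0*8 = 11 + 0 = 11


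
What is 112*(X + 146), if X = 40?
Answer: 20832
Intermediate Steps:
112*(X + 146) = 112*(40 + 146) = 112*186 = 20832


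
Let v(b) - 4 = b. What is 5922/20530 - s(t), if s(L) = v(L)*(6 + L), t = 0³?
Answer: -243399/10265 ≈ -23.712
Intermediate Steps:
t = 0
v(b) = 4 + b
s(L) = (4 + L)*(6 + L)
5922/20530 - s(t) = 5922/20530 - (4 + 0)*(6 + 0) = 5922*(1/20530) - 4*6 = 2961/10265 - 1*24 = 2961/10265 - 24 = -243399/10265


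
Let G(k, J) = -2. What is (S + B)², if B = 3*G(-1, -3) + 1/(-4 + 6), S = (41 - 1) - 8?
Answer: 2809/4 ≈ 702.25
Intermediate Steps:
S = 32 (S = 40 - 8 = 32)
B = -11/2 (B = 3*(-2) + 1/(-4 + 6) = -6 + 1/2 = -6 + ½ = -11/2 ≈ -5.5000)
(S + B)² = (32 - 11/2)² = (53/2)² = 2809/4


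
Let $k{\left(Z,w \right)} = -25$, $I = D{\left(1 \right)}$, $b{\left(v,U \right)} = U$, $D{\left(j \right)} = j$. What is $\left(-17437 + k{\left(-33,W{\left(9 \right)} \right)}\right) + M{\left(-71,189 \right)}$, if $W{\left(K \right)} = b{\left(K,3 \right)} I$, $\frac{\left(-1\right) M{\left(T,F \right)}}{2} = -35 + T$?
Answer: $-17250$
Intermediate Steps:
$M{\left(T,F \right)} = 70 - 2 T$ ($M{\left(T,F \right)} = - 2 \left(-35 + T\right) = 70 - 2 T$)
$I = 1$
$W{\left(K \right)} = 3$ ($W{\left(K \right)} = 3 \cdot 1 = 3$)
$\left(-17437 + k{\left(-33,W{\left(9 \right)} \right)}\right) + M{\left(-71,189 \right)} = \left(-17437 - 25\right) + \left(70 - -142\right) = -17462 + \left(70 + 142\right) = -17462 + 212 = -17250$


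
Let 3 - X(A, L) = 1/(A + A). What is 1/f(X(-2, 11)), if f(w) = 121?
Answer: 1/121 ≈ 0.0082645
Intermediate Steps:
X(A, L) = 3 - 1/(2*A) (X(A, L) = 3 - 1/(A + A) = 3 - 1/(2*A))
1/f(X(-2, 11)) = 1/121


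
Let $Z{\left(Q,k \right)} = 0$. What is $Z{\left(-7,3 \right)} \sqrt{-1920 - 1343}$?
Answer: $0$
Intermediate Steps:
$Z{\left(-7,3 \right)} \sqrt{-1920 - 1343} = 0 \sqrt{-1920 - 1343} = 0 \sqrt{-3263} = 0 i \sqrt{3263} = 0$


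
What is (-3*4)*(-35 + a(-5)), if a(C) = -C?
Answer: 360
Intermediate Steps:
(-3*4)*(-35 + a(-5)) = (-3*4)*(-35 - 1*(-5)) = -12*(-35 + 5) = -12*(-30) = 360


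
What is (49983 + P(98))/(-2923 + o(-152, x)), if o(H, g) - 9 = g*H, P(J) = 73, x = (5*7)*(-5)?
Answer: 25028/11843 ≈ 2.1133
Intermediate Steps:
x = -175 (x = 35*(-5) = -175)
o(H, g) = 9 + H*g (o(H, g) = 9 + g*H = 9 + H*g)
(49983 + P(98))/(-2923 + o(-152, x)) = (49983 + 73)/(-2923 + (9 - 152*(-175))) = 50056/(-2923 + (9 + 26600)) = 50056/(-2923 + 26609) = 50056/23686 = 50056*(1/23686) = 25028/11843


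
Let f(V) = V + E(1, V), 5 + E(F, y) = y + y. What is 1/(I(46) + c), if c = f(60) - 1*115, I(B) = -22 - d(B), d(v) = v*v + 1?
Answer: -1/2079 ≈ -0.00048100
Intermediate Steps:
E(F, y) = -5 + 2*y (E(F, y) = -5 + (y + y) = -5 + 2*y)
d(v) = 1 + v² (d(v) = v² + 1 = 1 + v²)
I(B) = -23 - B² (I(B) = -22 - (1 + B²) = -22 + (-1 - B²) = -23 - B²)
f(V) = -5 + 3*V (f(V) = V + (-5 + 2*V) = -5 + 3*V)
c = 60 (c = (-5 + 3*60) - 1*115 = (-5 + 180) - 115 = 175 - 115 = 60)
1/(I(46) + c) = 1/((-23 - 1*46²) + 60) = 1/((-23 - 1*2116) + 60) = 1/((-23 - 2116) + 60) = 1/(-2139 + 60) = 1/(-2079) = -1/2079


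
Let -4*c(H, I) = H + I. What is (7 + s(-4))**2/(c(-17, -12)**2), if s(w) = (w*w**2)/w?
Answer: 8464/841 ≈ 10.064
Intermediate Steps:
s(w) = w**2 (s(w) = w**3/w = w**2)
c(H, I) = -H/4 - I/4 (c(H, I) = -(H + I)/4 = -H/4 - I/4)
(7 + s(-4))**2/(c(-17, -12)**2) = (7 + (-4)**2)**2/((-1/4*(-17) - 1/4*(-12))**2) = (7 + 16)**2/((17/4 + 3)**2) = 23**2/((29/4)**2) = 529/(841/16) = 529*(16/841) = 8464/841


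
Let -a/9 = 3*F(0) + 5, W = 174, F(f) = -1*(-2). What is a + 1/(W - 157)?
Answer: -1682/17 ≈ -98.941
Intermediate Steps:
F(f) = 2
a = -99 (a = -9*(3*2 + 5) = -9*(6 + 5) = -9*11 = -99)
a + 1/(W - 157) = -99 + 1/(174 - 157) = -99 + 1/17 = -1682/17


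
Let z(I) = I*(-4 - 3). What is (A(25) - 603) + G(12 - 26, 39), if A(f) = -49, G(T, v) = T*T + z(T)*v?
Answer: 3366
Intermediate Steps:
z(I) = -7*I (z(I) = I*(-7) = -7*I)
G(T, v) = T**2 - 7*T*v (G(T, v) = T*T + (-7*T)*v = T**2 - 7*T*v)
(A(25) - 603) + G(12 - 26, 39) = (-49 - 603) + (12 - 26)*((12 - 26) - 7*39) = -652 - 14*(-14 - 273) = -652 - 14*(-287) = -652 + 4018 = 3366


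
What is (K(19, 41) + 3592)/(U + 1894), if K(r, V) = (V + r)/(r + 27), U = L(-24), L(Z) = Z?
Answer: 41323/21505 ≈ 1.9216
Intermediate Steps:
U = -24
K(r, V) = (V + r)/(27 + r)
(K(19, 41) + 3592)/(U + 1894) = ((41 + 19)/(27 + 19) + 3592)/(-24 + 1894) = (60/46 + 3592)/1870 = ((1/46)*60 + 3592)*(1/1870) = (30/23 + 3592)*(1/1870) = (82646/23)*(1/1870) = 41323/21505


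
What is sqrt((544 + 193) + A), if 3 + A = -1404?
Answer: I*sqrt(670) ≈ 25.884*I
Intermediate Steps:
A = -1407 (A = -3 - 1404 = -1407)
sqrt((544 + 193) + A) = sqrt((544 + 193) - 1407) = sqrt(737 - 1407) = sqrt(-670) = I*sqrt(670)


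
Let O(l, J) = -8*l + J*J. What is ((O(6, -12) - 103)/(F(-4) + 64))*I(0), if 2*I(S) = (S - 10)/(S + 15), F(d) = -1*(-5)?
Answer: 7/207 ≈ 0.033816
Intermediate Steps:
F(d) = 5
I(S) = (-10 + S)/(2*(15 + S)) (I(S) = ((S - 10)/(S + 15))/2 = ((-10 + S)/(15 + S))/2 = (-10 + S)/(2*(15 + S)))
O(l, J) = J**2 - 8*l (O(l, J) = -8*l + J**2 = J**2 - 8*l)
((O(6, -12) - 103)/(F(-4) + 64))*I(0) = ((((-12)**2 - 8*6) - 103)/(5 + 64))*((-10 + 0)/(2*(15 + 0))) = (((144 - 48) - 103)/69)*((1/2)*(-10)/15) = ((96 - 103)*(1/69))*((1/2)*(1/15)*(-10)) = -7*1/69*(-1/3) = -7/69*(-1/3) = 7/207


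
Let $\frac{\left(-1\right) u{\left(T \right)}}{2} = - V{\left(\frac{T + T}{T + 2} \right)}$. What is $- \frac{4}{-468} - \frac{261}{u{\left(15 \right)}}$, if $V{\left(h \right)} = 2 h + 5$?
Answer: $- \frac{17891}{1170} \approx -15.291$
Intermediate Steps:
$V{\left(h \right)} = 5 + 2 h$
$u{\left(T \right)} = 10 + \frac{8 T}{2 + T}$ ($u{\left(T \right)} = - 2 \left(- (5 + 2 \frac{T + T}{T + 2})\right) = - 2 \left(- (5 + 2 \frac{2 T}{2 + T})\right) = - 2 \left(- (5 + \frac{4 T}{2 + T})\right) = - 2 \left(-5 - \frac{4 T}{2 + T}\right) = 10 + \frac{8 T}{2 + T}$)
$- \frac{4}{-468} - \frac{261}{u{\left(15 \right)}} = - \frac{4}{-468} - \frac{261}{2 \frac{1}{2 + 15} \left(10 + 9 \cdot 15\right)} = \left(-4\right) \left(- \frac{1}{468}\right) - \frac{261}{2 \cdot \frac{1}{17} \left(10 + 135\right)} = \frac{1}{117} - \frac{261}{2 \cdot \frac{1}{17} \cdot 145} = \frac{1}{117} - \frac{261}{\frac{290}{17}} = \frac{1}{117} - \frac{153}{10} = - \frac{17891}{1170}$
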